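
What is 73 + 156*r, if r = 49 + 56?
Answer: 16453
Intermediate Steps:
r = 105
73 + 156*r = 73 + 156*105 = 73 + 16380 = 16453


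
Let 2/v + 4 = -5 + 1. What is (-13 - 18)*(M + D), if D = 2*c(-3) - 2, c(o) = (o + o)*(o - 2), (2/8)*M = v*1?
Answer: -1767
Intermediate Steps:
v = -1/4 (v = 2/(-4 + (-5 + 1)) = 2/(-4 - 4) = 2/(-8) = 2*(-1/8) = -1/4 ≈ -0.25000)
M = -1 (M = 4*(-1/4*1) = 4*(-1/4) = -1)
c(o) = 2*o*(-2 + o) (c(o) = (2*o)*(-2 + o) = 2*o*(-2 + o))
D = 58 (D = 2*(2*(-3)*(-2 - 3)) - 2 = 2*(2*(-3)*(-5)) - 2 = 2*30 - 2 = 60 - 2 = 58)
(-13 - 18)*(M + D) = (-13 - 18)*(-1 + 58) = -31*57 = -1767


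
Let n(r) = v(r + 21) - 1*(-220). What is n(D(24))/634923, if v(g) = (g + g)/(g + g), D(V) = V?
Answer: 221/634923 ≈ 0.00034807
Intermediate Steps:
v(g) = 1 (v(g) = (2*g)/((2*g)) = (2*g)*(1/(2*g)) = 1)
n(r) = 221 (n(r) = 1 - 1*(-220) = 1 + 220 = 221)
n(D(24))/634923 = 221/634923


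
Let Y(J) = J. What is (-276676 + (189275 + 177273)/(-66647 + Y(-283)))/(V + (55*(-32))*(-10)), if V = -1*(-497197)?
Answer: -9259145614/17227681605 ≈ -0.53746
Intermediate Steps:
V = 497197
(-276676 + (189275 + 177273)/(-66647 + Y(-283)))/(V + (55*(-32))*(-10)) = (-276676 + (189275 + 177273)/(-66647 - 283))/(497197 + (55*(-32))*(-10)) = (-276676 + 366548/(-66930))/(497197 - 1760*(-10)) = (-276676 + 366548*(-1/66930))/(497197 + 17600) = (-276676 - 183274/33465)/514797 = -9259145614/33465*1/514797 = -9259145614/17227681605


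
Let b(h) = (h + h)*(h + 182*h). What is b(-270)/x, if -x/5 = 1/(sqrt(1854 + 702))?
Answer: -32017680*sqrt(71) ≈ -2.6979e+8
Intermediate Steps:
b(h) = 366*h**2 (b(h) = (2*h)*(183*h) = 366*h**2)
x = -5*sqrt(71)/426 (x = -5/sqrt(1854 + 702) = -5*sqrt(71)/426 ≈ -0.098898)
b(-270)/x = (366*(-270)**2)/((-5*sqrt(71)/426)) = (366*72900)*(-6*sqrt(71)/5) = 26681400*(-6*sqrt(71)/5) = -32017680*sqrt(71)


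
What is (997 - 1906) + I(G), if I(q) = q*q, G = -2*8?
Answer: -653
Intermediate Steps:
G = -16
I(q) = q²
(997 - 1906) + I(G) = (997 - 1906) + (-16)² = -909 + 256 = -653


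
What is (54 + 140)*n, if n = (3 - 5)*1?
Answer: -388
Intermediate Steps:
n = -2 (n = -2*1 = -2)
(54 + 140)*n = (54 + 140)*(-2) = 194*(-2) = -388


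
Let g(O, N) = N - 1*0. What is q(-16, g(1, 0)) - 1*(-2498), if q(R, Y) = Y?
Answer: 2498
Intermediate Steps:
g(O, N) = N (g(O, N) = N + 0 = N)
q(-16, g(1, 0)) - 1*(-2498) = 0 - 1*(-2498) = 0 + 2498 = 2498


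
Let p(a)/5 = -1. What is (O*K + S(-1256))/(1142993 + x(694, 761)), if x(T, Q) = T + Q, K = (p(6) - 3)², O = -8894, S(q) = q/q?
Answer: -569215/1144448 ≈ -0.49737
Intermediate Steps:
S(q) = 1
p(a) = -5 (p(a) = 5*(-1) = -5)
K = 64 (K = (-5 - 3)² = (-8)² = 64)
x(T, Q) = Q + T
(O*K + S(-1256))/(1142993 + x(694, 761)) = (-8894*64 + 1)/(1142993 + (761 + 694)) = (-569216 + 1)/(1142993 + 1455) = -569215/1144448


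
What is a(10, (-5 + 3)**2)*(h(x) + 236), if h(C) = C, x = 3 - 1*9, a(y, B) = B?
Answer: 920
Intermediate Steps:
x = -6 (x = 3 - 9 = -6)
a(10, (-5 + 3)**2)*(h(x) + 236) = (-5 + 3)**2*(-6 + 236) = (-2)**2*230 = 4*230 = 920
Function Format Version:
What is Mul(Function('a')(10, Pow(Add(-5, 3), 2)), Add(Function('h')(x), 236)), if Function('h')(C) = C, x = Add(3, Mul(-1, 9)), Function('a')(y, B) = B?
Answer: 920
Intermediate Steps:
x = -6 (x = Add(3, -9) = -6)
Mul(Function('a')(10, Pow(Add(-5, 3), 2)), Add(Function('h')(x), 236)) = Mul(Pow(Add(-5, 3), 2), Add(-6, 236)) = Mul(Pow(-2, 2), 230) = Mul(4, 230) = 920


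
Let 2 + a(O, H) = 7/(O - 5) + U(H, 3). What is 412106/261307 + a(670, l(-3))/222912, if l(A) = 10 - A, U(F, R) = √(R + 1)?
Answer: 459316877113/291242329920 ≈ 1.5771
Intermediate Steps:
U(F, R) = √(1 + R)
a(O, H) = 7/(-5 + O) (a(O, H) = -2 + (7/(O - 5) + √(1 + 3)) = -2 + (7/(-5 + O) + √4) = -2 + (7/(-5 + O) + 2) = -2 + (2 + 7/(-5 + O)) = 7/(-5 + O))
412106/261307 + a(670, l(-3))/222912 = 412106/261307 + (7/(-5 + 670))/222912 = 412106*(1/261307) + (7/665)*(1/222912) = 412106/261307 + (7*(1/665))*(1/222912) = 412106/261307 + (1/95)*(1/222912) = 412106/261307 + 1/21176640 = 459316877113/291242329920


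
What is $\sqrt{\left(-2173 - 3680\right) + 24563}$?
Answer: $\sqrt{18710} \approx 136.78$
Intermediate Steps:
$\sqrt{\left(-2173 - 3680\right) + 24563} = \sqrt{-5853 + 24563} = \sqrt{18710}$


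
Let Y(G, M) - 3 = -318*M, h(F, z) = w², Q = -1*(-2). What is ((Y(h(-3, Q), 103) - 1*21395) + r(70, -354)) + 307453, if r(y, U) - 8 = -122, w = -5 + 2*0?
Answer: 253193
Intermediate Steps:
w = -5 (w = -5 + 0 = -5)
r(y, U) = -114 (r(y, U) = 8 - 122 = -114)
Q = 2
h(F, z) = 25 (h(F, z) = (-5)² = 25)
Y(G, M) = 3 - 318*M
((Y(h(-3, Q), 103) - 1*21395) + r(70, -354)) + 307453 = (((3 - 318*103) - 1*21395) - 114) + 307453 = (((3 - 32754) - 21395) - 114) + 307453 = ((-32751 - 21395) - 114) + 307453 = (-54146 - 114) + 307453 = -54260 + 307453 = 253193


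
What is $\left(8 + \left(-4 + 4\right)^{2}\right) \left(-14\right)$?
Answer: $-112$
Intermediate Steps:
$\left(8 + \left(-4 + 4\right)^{2}\right) \left(-14\right) = \left(8 + 0^{2}\right) \left(-14\right) = \left(8 + 0\right) \left(-14\right) = 8 \left(-14\right) = -112$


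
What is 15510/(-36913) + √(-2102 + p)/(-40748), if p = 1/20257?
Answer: -15510/36913 - I*√862547374741/825432236 ≈ -0.42018 - 0.0011251*I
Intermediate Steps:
p = 1/20257 ≈ 4.9366e-5
15510/(-36913) + √(-2102 + p)/(-40748) = 15510/(-36913) + √(-2102 + 1/20257)/(-40748) = 15510*(-1/36913) + √(-42580213/20257)*(-1/40748) = -15510/36913 + (I*√862547374741/20257)*(-1/40748) = -15510/36913 - I*√862547374741/825432236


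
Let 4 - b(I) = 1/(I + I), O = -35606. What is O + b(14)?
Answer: -996857/28 ≈ -35602.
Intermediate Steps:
b(I) = 4 - 1/(2*I) (b(I) = 4 - 1/(I + I) = 4 - 1/(2*I))
O + b(14) = -35606 + (4 - ½/14) = -35606 + (4 - ½*1/14) = -35606 + (4 - 1/28) = -35606 + 111/28 = -996857/28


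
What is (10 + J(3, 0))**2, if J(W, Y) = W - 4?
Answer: 81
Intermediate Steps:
J(W, Y) = -4 + W
(10 + J(3, 0))**2 = (10 + (-4 + 3))**2 = (10 - 1)**2 = 9**2 = 81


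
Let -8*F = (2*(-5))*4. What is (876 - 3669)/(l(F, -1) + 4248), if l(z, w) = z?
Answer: -2793/4253 ≈ -0.65671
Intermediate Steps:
F = 5 (F = -2*(-5)*4/8 = -(-5)*4/4 = -⅛*(-40) = 5)
(876 - 3669)/(l(F, -1) + 4248) = (876 - 3669)/(5 + 4248) = -2793/4253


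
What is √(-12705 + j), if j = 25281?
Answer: 4*√786 ≈ 112.14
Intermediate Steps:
√(-12705 + j) = √(-12705 + 25281) = √12576 = 4*√786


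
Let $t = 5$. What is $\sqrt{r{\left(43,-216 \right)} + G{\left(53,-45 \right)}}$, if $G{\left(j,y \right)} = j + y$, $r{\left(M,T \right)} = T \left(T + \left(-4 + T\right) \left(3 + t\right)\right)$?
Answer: $2 \sqrt{106706} \approx 653.32$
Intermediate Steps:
$r{\left(M,T \right)} = T \left(-32 + 9 T\right)$ ($r{\left(M,T \right)} = T \left(T + \left(-4 + T\right) \left(3 + 5\right)\right) = T \left(T + \left(-4 + T\right) 8\right) = T \left(T + \left(-32 + 8 T\right)\right) = T \left(-32 + 9 T\right)$)
$\sqrt{r{\left(43,-216 \right)} + G{\left(53,-45 \right)}} = \sqrt{- 216 \left(-32 + 9 \left(-216\right)\right) + \left(53 - 45\right)} = \sqrt{- 216 \left(-32 - 1944\right) + 8} = \sqrt{\left(-216\right) \left(-1976\right) + 8} = \sqrt{426816 + 8} = \sqrt{426824} = 2 \sqrt{106706}$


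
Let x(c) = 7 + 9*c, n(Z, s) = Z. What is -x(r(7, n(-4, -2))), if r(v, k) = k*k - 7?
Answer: -88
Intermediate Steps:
r(v, k) = -7 + k**2 (r(v, k) = k**2 - 7 = -7 + k**2)
-x(r(7, n(-4, -2))) = -(7 + 9*(-7 + (-4)**2)) = -(7 + 9*(-7 + 16)) = -(7 + 9*9) = -(7 + 81) = -1*88 = -88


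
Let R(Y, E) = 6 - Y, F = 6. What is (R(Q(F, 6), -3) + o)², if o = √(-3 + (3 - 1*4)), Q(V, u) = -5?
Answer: 117 + 44*I ≈ 117.0 + 44.0*I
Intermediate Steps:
o = 2*I (o = √(-3 + (3 - 4)) = √(-3 - 1) = √(-4) = 2*I ≈ 2.0*I)
(R(Q(F, 6), -3) + o)² = ((6 - 1*(-5)) + 2*I)² = ((6 + 5) + 2*I)² = (11 + 2*I)²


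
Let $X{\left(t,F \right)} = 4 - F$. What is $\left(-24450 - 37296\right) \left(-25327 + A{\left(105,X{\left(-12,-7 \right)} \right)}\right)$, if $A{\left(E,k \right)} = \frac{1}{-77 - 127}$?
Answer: $\frac{53170602319}{34} \approx 1.5638 \cdot 10^{9}$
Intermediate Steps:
$A{\left(E,k \right)} = - \frac{1}{204}$ ($A{\left(E,k \right)} = \frac{1}{-204} = - \frac{1}{204}$)
$\left(-24450 - 37296\right) \left(-25327 + A{\left(105,X{\left(-12,-7 \right)} \right)}\right) = \left(-24450 - 37296\right) \left(-25327 - \frac{1}{204}\right) = \left(-61746\right) \left(- \frac{5166709}{204}\right) = \frac{53170602319}{34}$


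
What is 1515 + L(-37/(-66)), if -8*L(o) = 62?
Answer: 6029/4 ≈ 1507.3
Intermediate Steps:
L(o) = -31/4 (L(o) = -1/8*62 = -31/4)
1515 + L(-37/(-66)) = 1515 - 31/4 = 6029/4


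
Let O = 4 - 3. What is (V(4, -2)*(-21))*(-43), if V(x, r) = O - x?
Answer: -2709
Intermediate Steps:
O = 1
V(x, r) = 1 - x
(V(4, -2)*(-21))*(-43) = ((1 - 1*4)*(-21))*(-43) = ((1 - 4)*(-21))*(-43) = -3*(-21)*(-43) = 63*(-43) = -2709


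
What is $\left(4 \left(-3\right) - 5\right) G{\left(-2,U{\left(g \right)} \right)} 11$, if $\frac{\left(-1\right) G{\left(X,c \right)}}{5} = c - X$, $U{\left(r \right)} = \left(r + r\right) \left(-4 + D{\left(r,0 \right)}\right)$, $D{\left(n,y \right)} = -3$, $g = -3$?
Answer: $41140$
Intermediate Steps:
$U{\left(r \right)} = - 14 r$ ($U{\left(r \right)} = \left(r + r\right) \left(-4 - 3\right) = 2 r \left(-7\right) = - 14 r$)
$G{\left(X,c \right)} = - 5 c + 5 X$ ($G{\left(X,c \right)} = - 5 \left(c - X\right) = - 5 c + 5 X$)
$\left(4 \left(-3\right) - 5\right) G{\left(-2,U{\left(g \right)} \right)} 11 = \left(4 \left(-3\right) - 5\right) \left(- 5 \left(\left(-14\right) \left(-3\right)\right) + 5 \left(-2\right)\right) 11 = \left(-12 - 5\right) \left(\left(-5\right) 42 - 10\right) 11 = - 17 \left(-210 - 10\right) 11 = \left(-17\right) \left(-220\right) 11 = 3740 \cdot 11 = 41140$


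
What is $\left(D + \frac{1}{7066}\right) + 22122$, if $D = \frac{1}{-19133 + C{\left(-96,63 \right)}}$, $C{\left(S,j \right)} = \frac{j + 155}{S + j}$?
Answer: $\frac{98729049839993}{4462935062} \approx 22122.0$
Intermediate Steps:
$C{\left(S,j \right)} = \frac{155 + j}{S + j}$
$D = - \frac{33}{631607}$ ($D = \frac{1}{-19133 + \frac{155 + 63}{-96 + 63}} = \frac{1}{-19133 + \frac{1}{-33} \cdot 218} = \frac{1}{-19133 - \frac{218}{33}} = \frac{1}{- \frac{631607}{33}} = - \frac{33}{631607} \approx -5.2248 \cdot 10^{-5}$)
$\left(D + \frac{1}{7066}\right) + 22122 = \left(- \frac{33}{631607} + \frac{1}{7066}\right) + 22122 = \frac{398429}{4462935062} + 22122 = \frac{98729049839993}{4462935062}$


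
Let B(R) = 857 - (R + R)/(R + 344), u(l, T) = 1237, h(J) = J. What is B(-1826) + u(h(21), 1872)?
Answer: 1549828/741 ≈ 2091.5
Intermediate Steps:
B(R) = 857 - 2*R/(344 + R)
B(-1826) + u(h(21), 1872) = (294808 + 855*(-1826))/(344 - 1826) + 1237 = (294808 - 1561230)/(-1482) + 1237 = -1/1482*(-1266422) + 1237 = 633211/741 + 1237 = 1549828/741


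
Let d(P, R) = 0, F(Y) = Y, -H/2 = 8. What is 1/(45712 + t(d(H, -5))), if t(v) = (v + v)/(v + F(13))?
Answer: 1/45712 ≈ 2.1876e-5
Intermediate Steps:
H = -16 (H = -2*8 = -16)
t(v) = 2*v/(13 + v) (t(v) = (v + v)/(v + 13) = (2*v)/(13 + v) = 2*v/(13 + v))
1/(45712 + t(d(H, -5))) = 1/(45712 + 2*0/(13 + 0)) = 1/(45712 + 2*0/13) = 1/(45712 + 2*0*(1/13)) = 1/(45712 + 0) = 1/45712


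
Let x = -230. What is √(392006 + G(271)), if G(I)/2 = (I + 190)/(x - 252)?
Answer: √22767989385/241 ≈ 626.10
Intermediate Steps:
G(I) = -190/241 - I/241 (G(I) = 2*((I + 190)/(-230 - 252)) = 2*((190 + I)/(-482)) = 2*((190 + I)*(-1/482)) = 2*(-95/241 - I/482) = -190/241 - I/241)
√(392006 + G(271)) = √(392006 + (-190/241 - 1/241*271)) = √(392006 + (-190/241 - 271/241)) = √(392006 - 461/241) = √(94472985/241) = √22767989385/241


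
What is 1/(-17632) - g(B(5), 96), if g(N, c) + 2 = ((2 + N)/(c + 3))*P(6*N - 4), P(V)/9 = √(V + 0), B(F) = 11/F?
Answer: 35263/17632 - 21*√230/275 ≈ 0.84183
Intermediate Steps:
P(V) = 9*√V (P(V) = 9*√(V + 0) = 9*√V)
g(N, c) = -2 + 9*√(-4 + 6*N)*(2 + N)/(3 + c) (g(N, c) = -2 + ((2 + N)/(c + 3))*(9*√(6*N - 4)) = -2 + ((2 + N)/(3 + c))*(9*√(-4 + 6*N)) = -2 + 9*√(-4 + 6*N)*(2 + N)/(3 + c))
1/(-17632) - g(B(5), 96) = 1/(-17632) - (-6 - 2*96 + 18*√(-4 + 6*(11/5)) + 9*(11/5)*√(-4 + 6*(11/5)))/(3 + 96) = -1/17632 - (-6 - 192 + 18*√(-4 + 6*(11*(⅕))) + 9*(11*(⅕))*√(-4 + 6*(11*(⅕))))/99 = -1/17632 - (-6 - 192 + 18*√(-4 + 6*(11/5)) + 9*(11/5)*√(-4 + 6*(11/5)))/99 = -1/17632 - (-6 - 192 + 18*√(-4 + 66/5) + 9*(11/5)*√(-4 + 66/5))/99 = -1/17632 - (-6 - 192 + 18*√(46/5) + 9*(11/5)*√(46/5))/99 = -1/17632 - (-6 - 192 + 18*(√230/5) + 9*(11/5)*(√230/5))/99 = -1/17632 - (-6 - 192 + 18*√230/5 + 99*√230/25)/99 = -1/17632 - (-198 + 189*√230/25)/99 = -1/17632 - (-2 + 21*√230/275) = -1/17632 + (2 - 21*√230/275) = 35263/17632 - 21*√230/275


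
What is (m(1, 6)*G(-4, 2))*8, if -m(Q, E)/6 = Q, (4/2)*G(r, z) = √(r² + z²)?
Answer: -48*√5 ≈ -107.33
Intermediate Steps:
G(r, z) = √(r² + z²)/2
m(Q, E) = -6*Q
(m(1, 6)*G(-4, 2))*8 = ((-6*1)*(√((-4)² + 2²)/2))*8 = -3*√(16 + 4)*8 = -3*√20*8 = -3*2*√5*8 = -6*√5*8 = -48*√5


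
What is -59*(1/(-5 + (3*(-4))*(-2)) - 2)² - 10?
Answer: -84381/361 ≈ -233.74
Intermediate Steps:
-59*(1/(-5 + (3*(-4))*(-2)) - 2)² - 10 = -59*(1/(-5 - 12*(-2)) - 2)² - 10 = -59*(1/(-5 + 24) - 2)² - 10 = -59*(1/19 - 2)² - 10 = -59*(-37/19)² - 10 = -59*1369/361 - 10 = -80771/361 - 10 = -84381/361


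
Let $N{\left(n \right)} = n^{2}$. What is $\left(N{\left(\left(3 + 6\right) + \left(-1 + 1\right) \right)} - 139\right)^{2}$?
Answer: $3364$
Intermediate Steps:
$\left(N{\left(\left(3 + 6\right) + \left(-1 + 1\right) \right)} - 139\right)^{2} = \left(\left(\left(3 + 6\right) + \left(-1 + 1\right)\right)^{2} - 139\right)^{2} = \left(\left(9 + 0\right)^{2} - 139\right)^{2} = \left(9^{2} - 139\right)^{2} = \left(81 - 139\right)^{2} = \left(-58\right)^{2} = 3364$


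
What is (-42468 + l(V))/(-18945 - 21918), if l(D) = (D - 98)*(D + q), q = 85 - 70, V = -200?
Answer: -12662/40863 ≈ -0.30986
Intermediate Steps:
q = 15
l(D) = (-98 + D)*(15 + D) (l(D) = (D - 98)*(D + 15) = (-98 + D)*(15 + D))
(-42468 + l(V))/(-18945 - 21918) = (-42468 + (-1470 + (-200)² - 83*(-200)))/(-18945 - 21918) = (-42468 + (-1470 + 40000 + 16600))/(-40863) = (-42468 + 55130)*(-1/40863) = 12662*(-1/40863) = -12662/40863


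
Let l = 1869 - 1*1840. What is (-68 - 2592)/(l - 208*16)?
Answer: 2660/3299 ≈ 0.80630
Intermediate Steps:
l = 29 (l = 1869 - 1840 = 29)
(-68 - 2592)/(l - 208*16) = (-68 - 2592)/(29 - 208*16) = -2660/(29 - 3328) = -2660/(-3299) = -2660*(-1/3299) = 2660/3299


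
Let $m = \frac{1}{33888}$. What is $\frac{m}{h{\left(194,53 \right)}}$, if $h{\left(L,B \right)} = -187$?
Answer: $- \frac{1}{6337056} \approx -1.578 \cdot 10^{-7}$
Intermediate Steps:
$m = \frac{1}{33888} \approx 2.9509 \cdot 10^{-5}$
$\frac{m}{h{\left(194,53 \right)}} = \frac{1}{33888 \left(-187\right)} = \frac{1}{33888} \left(- \frac{1}{187}\right) = - \frac{1}{6337056}$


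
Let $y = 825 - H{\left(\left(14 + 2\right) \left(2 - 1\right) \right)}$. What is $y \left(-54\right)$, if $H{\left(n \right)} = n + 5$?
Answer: $-43416$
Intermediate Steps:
$H{\left(n \right)} = 5 + n$
$y = 804$ ($y = 825 - \left(5 + \left(14 + 2\right) \left(2 - 1\right)\right) = 825 - \left(5 + 16 \cdot 1\right) = 825 - \left(5 + 16\right) = 825 - 21 = 804$)
$y \left(-54\right) = 804 \left(-54\right) = -43416$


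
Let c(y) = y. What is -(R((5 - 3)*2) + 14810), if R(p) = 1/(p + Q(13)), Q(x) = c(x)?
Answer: -251771/17 ≈ -14810.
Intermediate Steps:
Q(x) = x
R(p) = 1/(13 + p) (R(p) = 1/(p + 13) = 1/(13 + p))
-(R((5 - 3)*2) + 14810) = -(1/(13 + (5 - 3)*2) + 14810) = -(1/(13 + 2*2) + 14810) = -(1/(13 + 4) + 14810) = -(1/17 + 14810) = -1*251771/17 = -251771/17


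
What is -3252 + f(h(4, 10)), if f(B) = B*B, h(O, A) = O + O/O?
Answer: -3227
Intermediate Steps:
h(O, A) = 1 + O (h(O, A) = O + 1 = 1 + O)
f(B) = B²
-3252 + f(h(4, 10)) = -3252 + (1 + 4)² = -3252 + 5² = -3252 + 25 = -3227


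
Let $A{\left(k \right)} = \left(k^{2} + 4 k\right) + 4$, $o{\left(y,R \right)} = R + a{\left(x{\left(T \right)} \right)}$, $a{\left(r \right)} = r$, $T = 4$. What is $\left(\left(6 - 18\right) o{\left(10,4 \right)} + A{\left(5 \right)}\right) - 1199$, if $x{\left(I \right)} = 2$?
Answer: $-1222$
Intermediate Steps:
$o{\left(y,R \right)} = 2 + R$ ($o{\left(y,R \right)} = R + 2 = 2 + R$)
$A{\left(k \right)} = 4 + k^{2} + 4 k$
$\left(\left(6 - 18\right) o{\left(10,4 \right)} + A{\left(5 \right)}\right) - 1199 = \left(\left(6 - 18\right) \left(2 + 4\right) + \left(4 + 5^{2} + 4 \cdot 5\right)\right) - 1199 = \left(\left(6 - 18\right) 6 + \left(4 + 25 + 20\right)\right) - 1199 = \left(\left(-12\right) 6 + 49\right) - 1199 = \left(-72 + 49\right) - 1199 = -23 - 1199 = -1222$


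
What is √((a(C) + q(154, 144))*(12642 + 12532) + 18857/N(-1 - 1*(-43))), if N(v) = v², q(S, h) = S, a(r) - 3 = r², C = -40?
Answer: √78023005409/42 ≈ 6650.6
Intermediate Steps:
a(r) = 3 + r²
√((a(C) + q(154, 144))*(12642 + 12532) + 18857/N(-1 - 1*(-43))) = √(((3 + (-40)²) + 154)*(12642 + 12532) + 18857/((-1 - 1*(-43))²)) = √(((3 + 1600) + 154)*25174 + 18857/((-1 + 43)²)) = √((1603 + 154)*25174 + 18857/(42²)) = √(1757*25174 + 18857/1764) = √(44230718 + 18857*(1/1764)) = √(44230718 + 18857/1764) = √(78023005409/1764) = √78023005409/42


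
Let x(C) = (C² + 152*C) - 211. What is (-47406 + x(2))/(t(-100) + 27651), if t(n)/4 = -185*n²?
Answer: 47309/7372349 ≈ 0.0064171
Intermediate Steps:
x(C) = -211 + C² + 152*C
t(n) = -740*n² (t(n) = 4*(-185*n²) = -740*n²)
(-47406 + x(2))/(t(-100) + 27651) = (-47406 + (-211 + 2² + 152*2))/(-740*(-100)² + 27651) = (-47406 + (-211 + 4 + 304))/(-740*10000 + 27651) = (-47406 + 97)/(-7400000 + 27651) = -47309/(-7372349) = -47309*(-1/7372349) = 47309/7372349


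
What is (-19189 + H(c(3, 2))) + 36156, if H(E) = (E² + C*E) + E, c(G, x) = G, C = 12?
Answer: 17015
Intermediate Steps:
H(E) = E² + 13*E (H(E) = (E² + 12*E) + E = E² + 13*E)
(-19189 + H(c(3, 2))) + 36156 = (-19189 + 3*(13 + 3)) + 36156 = (-19189 + 3*16) + 36156 = (-19189 + 48) + 36156 = -19141 + 36156 = 17015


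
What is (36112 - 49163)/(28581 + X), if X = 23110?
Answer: -13051/51691 ≈ -0.25248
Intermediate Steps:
(36112 - 49163)/(28581 + X) = (36112 - 49163)/(28581 + 23110) = -13051/51691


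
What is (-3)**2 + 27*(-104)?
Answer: -2799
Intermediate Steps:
(-3)**2 + 27*(-104) = 9 - 2808 = -2799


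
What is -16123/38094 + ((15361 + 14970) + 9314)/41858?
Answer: 208840024/398634663 ≈ 0.52389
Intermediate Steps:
-16123/38094 + ((15361 + 14970) + 9314)/41858 = -16123*1/38094 + (30331 + 9314)*(1/41858) = -16123/38094 + 39645*(1/41858) = -16123/38094 + 39645/41858 = 208840024/398634663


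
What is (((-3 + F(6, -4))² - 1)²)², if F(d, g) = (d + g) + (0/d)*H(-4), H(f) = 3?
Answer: 0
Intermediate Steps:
F(d, g) = d + g (F(d, g) = (d + g) + (0/d)*3 = (d + g) + 0*3 = (d + g) + 0 = d + g)
(((-3 + F(6, -4))² - 1)²)² = (((-3 + (6 - 4))² - 1)²)² = (((-3 + 2)² - 1)²)² = (((-1)² - 1)²)² = ((1 - 1)²)² = (0²)² = 0² = 0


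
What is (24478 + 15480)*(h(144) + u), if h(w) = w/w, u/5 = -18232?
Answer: -3642531322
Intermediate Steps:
u = -91160 (u = 5*(-18232) = -91160)
h(w) = 1
(24478 + 15480)*(h(144) + u) = (24478 + 15480)*(1 - 91160) = 39958*(-91159) = -3642531322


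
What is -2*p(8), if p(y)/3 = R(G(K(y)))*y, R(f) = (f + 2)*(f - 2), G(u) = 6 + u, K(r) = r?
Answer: -9216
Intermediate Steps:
R(f) = (-2 + f)*(2 + f) (R(f) = (2 + f)*(-2 + f) = (-2 + f)*(2 + f))
p(y) = 3*y*(-4 + (6 + y)**2) (p(y) = 3*((-4 + (6 + y)**2)*y) = 3*(y*(-4 + (6 + y)**2)) = 3*y*(-4 + (6 + y)**2))
-2*p(8) = -6*8*(-4 + (6 + 8)**2) = -6*8*(-4 + 14**2) = -6*8*(-4 + 196) = -6*8*192 = -2*4608 = -9216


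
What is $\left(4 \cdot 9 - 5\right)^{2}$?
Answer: $961$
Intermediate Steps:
$\left(4 \cdot 9 - 5\right)^{2} = \left(36 - 5\right)^{2} = 31^{2} = 961$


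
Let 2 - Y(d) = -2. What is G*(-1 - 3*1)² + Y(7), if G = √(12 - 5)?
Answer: 4 + 16*√7 ≈ 46.332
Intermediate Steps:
Y(d) = 4 (Y(d) = 2 - 1*(-2) = 2 + 2 = 4)
G = √7 ≈ 2.6458
G*(-1 - 3*1)² + Y(7) = √7*(-1 - 3*1)² + 4 = √7*(-1 - 3)² + 4 = √7*(-4)² + 4 = √7*16 + 4 = 16*√7 + 4 = 4 + 16*√7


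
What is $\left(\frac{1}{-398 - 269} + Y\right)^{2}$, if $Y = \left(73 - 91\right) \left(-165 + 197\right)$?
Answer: $\frac{147604261249}{444889} \approx 3.3178 \cdot 10^{5}$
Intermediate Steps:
$Y = -576$ ($Y = \left(-18\right) 32 = -576$)
$\left(\frac{1}{-398 - 269} + Y\right)^{2} = \left(\frac{1}{-398 - 269} - 576\right)^{2} = \left(\frac{1}{-667} - 576\right)^{2} = \left(- \frac{1}{667} - 576\right)^{2} = \left(- \frac{384193}{667}\right)^{2} = \frac{147604261249}{444889}$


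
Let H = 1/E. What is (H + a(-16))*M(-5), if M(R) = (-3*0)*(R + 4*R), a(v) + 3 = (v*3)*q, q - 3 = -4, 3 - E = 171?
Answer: 0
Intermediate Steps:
E = -168 (E = 3 - 1*171 = 3 - 171 = -168)
q = -1 (q = 3 - 4 = -1)
a(v) = -3 - 3*v (a(v) = -3 + (v*3)*(-1) = -3 + (3*v)*(-1) = -3 - 3*v)
H = -1/168 (H = 1/(-168) = -1/168 ≈ -0.0059524)
M(R) = 0 (M(R) = 0*(5*R) = 0)
(H + a(-16))*M(-5) = (-1/168 + (-3 - 3*(-16)))*0 = (-1/168 + (-3 + 48))*0 = (-1/168 + 45)*0 = (7559/168)*0 = 0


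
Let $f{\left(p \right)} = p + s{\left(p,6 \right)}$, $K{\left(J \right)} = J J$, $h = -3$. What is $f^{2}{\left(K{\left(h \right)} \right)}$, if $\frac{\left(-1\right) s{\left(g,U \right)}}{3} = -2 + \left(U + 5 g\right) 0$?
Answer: $225$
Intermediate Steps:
$s{\left(g,U \right)} = 6$ ($s{\left(g,U \right)} = - 3 \left(-2 + \left(U + 5 g\right) 0\right) = - 3 \left(-2 + 0\right) = \left(-3\right) \left(-2\right) = 6$)
$K{\left(J \right)} = J^{2}$
$f{\left(p \right)} = 6 + p$ ($f{\left(p \right)} = p + 6 = 6 + p$)
$f^{2}{\left(K{\left(h \right)} \right)} = \left(6 + \left(-3\right)^{2}\right)^{2} = \left(6 + 9\right)^{2} = 15^{2} = 225$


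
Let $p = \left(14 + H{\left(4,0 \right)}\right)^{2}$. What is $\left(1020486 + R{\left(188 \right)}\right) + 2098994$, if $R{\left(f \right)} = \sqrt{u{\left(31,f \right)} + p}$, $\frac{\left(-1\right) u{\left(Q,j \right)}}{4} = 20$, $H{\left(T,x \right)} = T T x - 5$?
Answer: $3119481$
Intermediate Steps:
$H{\left(T,x \right)} = -5 + x T^{2}$ ($H{\left(T,x \right)} = T^{2} x - 5 = x T^{2} - 5 = -5 + x T^{2}$)
$u{\left(Q,j \right)} = -80$ ($u{\left(Q,j \right)} = \left(-4\right) 20 = -80$)
$p = 81$ ($p = \left(14 - \left(5 + 0 \cdot 4^{2}\right)\right)^{2} = \left(14 + \left(-5 + 0 \cdot 16\right)\right)^{2} = \left(14 + \left(-5 + 0\right)\right)^{2} = \left(14 - 5\right)^{2} = 9^{2} = 81$)
$R{\left(f \right)} = 1$ ($R{\left(f \right)} = \sqrt{-80 + 81} = \sqrt{1} = 1$)
$\left(1020486 + R{\left(188 \right)}\right) + 2098994 = \left(1020486 + 1\right) + 2098994 = 1020487 + 2098994 = 3119481$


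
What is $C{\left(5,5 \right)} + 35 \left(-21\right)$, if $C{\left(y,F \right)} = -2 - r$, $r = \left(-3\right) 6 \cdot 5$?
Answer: $-647$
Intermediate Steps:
$r = -90$ ($r = \left(-18\right) 5 = -90$)
$C{\left(y,F \right)} = 88$ ($C{\left(y,F \right)} = -2 - -90 = -2 + 90 = 88$)
$C{\left(5,5 \right)} + 35 \left(-21\right) = 88 + 35 \left(-21\right) = 88 - 735 = -647$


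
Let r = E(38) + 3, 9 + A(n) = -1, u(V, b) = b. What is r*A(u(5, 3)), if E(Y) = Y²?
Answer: -14470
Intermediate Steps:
A(n) = -10 (A(n) = -9 - 1 = -10)
r = 1447 (r = 38² + 3 = 1444 + 3 = 1447)
r*A(u(5, 3)) = 1447*(-10) = -14470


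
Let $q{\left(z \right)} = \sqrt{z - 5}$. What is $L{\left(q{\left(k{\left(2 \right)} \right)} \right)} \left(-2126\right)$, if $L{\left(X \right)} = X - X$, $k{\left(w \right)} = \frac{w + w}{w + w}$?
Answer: $0$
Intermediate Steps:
$k{\left(w \right)} = 1$ ($k{\left(w \right)} = \frac{2 w}{2 w} = 2 w \frac{1}{2 w} = 1$)
$q{\left(z \right)} = \sqrt{-5 + z}$
$L{\left(X \right)} = 0$
$L{\left(q{\left(k{\left(2 \right)} \right)} \right)} \left(-2126\right) = 0 \left(-2126\right) = 0$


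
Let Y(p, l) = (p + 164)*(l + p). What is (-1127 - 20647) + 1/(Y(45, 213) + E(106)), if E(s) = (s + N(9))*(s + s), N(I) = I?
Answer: -1704947747/78302 ≈ -21774.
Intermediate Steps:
Y(p, l) = (164 + p)*(l + p)
E(s) = 2*s*(9 + s) (E(s) = (s + 9)*(s + s) = (9 + s)*(2*s) = 2*s*(9 + s))
(-1127 - 20647) + 1/(Y(45, 213) + E(106)) = (-1127 - 20647) + 1/((45² + 164*213 + 164*45 + 213*45) + 2*106*(9 + 106)) = -21774 + 1/((2025 + 34932 + 7380 + 9585) + 2*106*115) = -21774 + 1/(53922 + 24380) = -21774 + 1/78302 = -1704947747/78302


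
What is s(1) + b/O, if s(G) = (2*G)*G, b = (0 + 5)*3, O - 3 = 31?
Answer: 83/34 ≈ 2.4412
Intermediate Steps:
O = 34 (O = 3 + 31 = 34)
b = 15 (b = 5*3 = 15)
s(G) = 2*G**2
s(1) + b/O = 2*1**2 + 15/34 = 2*1 + (1/34)*15 = 2 + 15/34 = 83/34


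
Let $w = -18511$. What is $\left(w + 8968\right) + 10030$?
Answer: $487$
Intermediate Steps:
$\left(w + 8968\right) + 10030 = \left(-18511 + 8968\right) + 10030 = -9543 + 10030 = 487$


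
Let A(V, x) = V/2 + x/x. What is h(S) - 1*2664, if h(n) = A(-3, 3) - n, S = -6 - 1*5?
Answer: -5307/2 ≈ -2653.5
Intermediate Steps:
A(V, x) = 1 + V/2 (A(V, x) = V*(1/2) + 1 = V/2 + 1 = 1 + V/2)
S = -11 (S = -6 - 5 = -11)
h(n) = -1/2 - n (h(n) = (1 + (1/2)*(-3)) - n = (1 - 3/2) - n = -1/2 - n)
h(S) - 1*2664 = (-1/2 - 1*(-11)) - 1*2664 = (-1/2 + 11) - 2664 = 21/2 - 2664 = -5307/2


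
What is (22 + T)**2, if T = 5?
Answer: 729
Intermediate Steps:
(22 + T)**2 = (22 + 5)**2 = 27**2 = 729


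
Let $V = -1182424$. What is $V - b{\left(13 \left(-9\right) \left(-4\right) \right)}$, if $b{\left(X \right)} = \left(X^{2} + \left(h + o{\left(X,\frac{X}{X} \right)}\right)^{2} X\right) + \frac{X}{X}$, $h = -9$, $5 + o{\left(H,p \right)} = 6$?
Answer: $-1431401$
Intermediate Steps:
$o{\left(H,p \right)} = 1$ ($o{\left(H,p \right)} = -5 + 6 = 1$)
$b{\left(X \right)} = 1 + X^{2} + 64 X$ ($b{\left(X \right)} = \left(X^{2} + \left(-9 + 1\right)^{2} X\right) + \frac{X}{X} = \left(X^{2} + \left(-8\right)^{2} X\right) + 1 = \left(X^{2} + 64 X\right) + 1 = 1 + X^{2} + 64 X$)
$V - b{\left(13 \left(-9\right) \left(-4\right) \right)} = -1182424 - \left(1 + \left(13 \left(-9\right) \left(-4\right)\right)^{2} + 64 \cdot 13 \left(-9\right) \left(-4\right)\right) = -1182424 - \left(1 + \left(\left(-117\right) \left(-4\right)\right)^{2} + 64 \left(\left(-117\right) \left(-4\right)\right)\right) = -1182424 - \left(1 + 468^{2} + 64 \cdot 468\right) = -1182424 - \left(1 + 219024 + 29952\right) = -1182424 - 248977 = -1431401$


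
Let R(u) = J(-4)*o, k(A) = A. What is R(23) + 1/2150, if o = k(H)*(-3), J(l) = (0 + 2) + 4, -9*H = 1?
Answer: 4301/2150 ≈ 2.0005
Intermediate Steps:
H = -1/9 (H = -1/9*1 = -1/9 ≈ -0.11111)
J(l) = 6 (J(l) = 2 + 4 = 6)
o = 1/3 (o = -1/9*(-3) = 1/3 ≈ 0.33333)
R(u) = 2 (R(u) = 6*(1/3) = 2)
R(23) + 1/2150 = 2 + 1/2150 = 4301/2150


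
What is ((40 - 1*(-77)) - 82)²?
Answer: 1225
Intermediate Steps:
((40 - 1*(-77)) - 82)² = ((40 + 77) - 82)² = (117 - 82)² = 35² = 1225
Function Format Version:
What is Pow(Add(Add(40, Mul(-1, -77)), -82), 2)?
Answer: 1225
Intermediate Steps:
Pow(Add(Add(40, Mul(-1, -77)), -82), 2) = Pow(Add(Add(40, 77), -82), 2) = Pow(Add(117, -82), 2) = Pow(35, 2) = 1225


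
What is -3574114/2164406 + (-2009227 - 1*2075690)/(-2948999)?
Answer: -49959992576/187730327341 ≈ -0.26613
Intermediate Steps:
-3574114/2164406 + (-2009227 - 1*2075690)/(-2948999) = -3574114*1/2164406 + (-2009227 - 2075690)*(-1/2948999) = -105121/63659 - 4084917*(-1/2948999) = -105121/63659 + 4084917/2948999 = -49959992576/187730327341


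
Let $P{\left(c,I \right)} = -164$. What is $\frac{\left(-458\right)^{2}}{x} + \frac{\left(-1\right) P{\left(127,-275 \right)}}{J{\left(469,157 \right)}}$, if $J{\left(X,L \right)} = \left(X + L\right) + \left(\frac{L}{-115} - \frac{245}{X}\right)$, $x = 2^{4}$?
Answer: $\frac{126091300553}{9617572} \approx 13111.0$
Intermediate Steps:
$x = 16$
$J{\left(X,L \right)} = X - \frac{245}{X} + \frac{114 L}{115}$ ($J{\left(X,L \right)} = \left(L + X\right) + \left(L \left(- \frac{1}{115}\right) - \frac{245}{X}\right) = \left(L + X\right) - \left(\frac{245}{X} + \frac{L}{115}\right) = X - \frac{245}{X} + \frac{114 L}{115}$)
$\frac{\left(-458\right)^{2}}{x} + \frac{\left(-1\right) P{\left(127,-275 \right)}}{J{\left(469,157 \right)}} = \frac{\left(-458\right)^{2}}{16} + \frac{\left(-1\right) \left(-164\right)}{469 - \frac{245}{469} + \frac{114}{115} \cdot 157} = 209764 \cdot \frac{1}{16} + \frac{164}{469 - \frac{35}{67} + \frac{17898}{115}} = \frac{52441}{4} + \frac{164}{469 - \frac{35}{67} + \frac{17898}{115}} = \frac{52441}{4} + \frac{164}{\frac{4808786}{7705}} = \frac{52441}{4} + 164 \cdot \frac{7705}{4808786} = \frac{52441}{4} + \frac{631810}{2404393} = \frac{126091300553}{9617572}$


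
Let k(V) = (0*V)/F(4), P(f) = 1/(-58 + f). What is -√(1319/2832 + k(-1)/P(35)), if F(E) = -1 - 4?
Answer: -√233463/708 ≈ -0.68246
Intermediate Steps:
F(E) = -5
k(V) = 0 (k(V) = (0*V)/(-5) = 0*(-⅕) = 0)
-√(1319/2832 + k(-1)/P(35)) = -√(1319/2832 + 0/(1/(-58 + 35))) = -√(1319*(1/2832) + 0/(1/(-23))) = -√(1319/2832 + 0/(-1/23)) = -√(1319/2832 + 0*(-23)) = -√(1319/2832 + 0) = -√(1319/2832) = -√233463/708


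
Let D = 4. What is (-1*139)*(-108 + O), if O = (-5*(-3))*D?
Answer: 6672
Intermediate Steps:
O = 60 (O = -5*(-3)*4 = 15*4 = 60)
(-1*139)*(-108 + O) = (-1*139)*(-108 + 60) = -139*(-48) = 6672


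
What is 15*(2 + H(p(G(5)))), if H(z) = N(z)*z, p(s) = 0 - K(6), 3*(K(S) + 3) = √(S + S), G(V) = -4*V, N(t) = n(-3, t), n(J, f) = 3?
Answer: 165 - 30*√3 ≈ 113.04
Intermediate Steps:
N(t) = 3
K(S) = -3 + √2*√S/3 (K(S) = -3 + √(S + S)/3 = -3 + √(2*S)/3 = -3 + (√2*√S)/3 = -3 + √2*√S/3)
p(s) = 3 - 2*√3/3 (p(s) = 0 - (-3 + √2*√6/3) = 0 - (-3 + 2*√3/3) = 0 + (3 - 2*√3/3) = 3 - 2*√3/3)
H(z) = 3*z
15*(2 + H(p(G(5)))) = 15*(2 + 3*(3 - 2*√3/3)) = 15*(2 + (9 - 2*√3)) = 15*(11 - 2*√3) = 165 - 30*√3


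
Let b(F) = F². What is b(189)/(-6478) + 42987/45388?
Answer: -95916783/21001676 ≈ -4.5671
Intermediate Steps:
b(189)/(-6478) + 42987/45388 = 189²/(-6478) + 42987/45388 = 35721*(-1/6478) + 42987*(1/45388) = -35721/6478 + 6141/6484 = -95916783/21001676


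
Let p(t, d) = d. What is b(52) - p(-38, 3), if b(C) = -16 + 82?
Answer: 63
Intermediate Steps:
b(C) = 66
b(52) - p(-38, 3) = 66 - 1*3 = 66 - 3 = 63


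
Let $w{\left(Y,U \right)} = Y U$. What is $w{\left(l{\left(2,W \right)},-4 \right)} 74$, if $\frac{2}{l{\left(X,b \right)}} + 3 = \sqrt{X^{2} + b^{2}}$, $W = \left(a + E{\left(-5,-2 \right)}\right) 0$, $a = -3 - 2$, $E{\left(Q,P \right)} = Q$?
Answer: $592$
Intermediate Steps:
$a = -5$ ($a = -3 - 2 = -5$)
$W = 0$ ($W = \left(-5 - 5\right) 0 = \left(-10\right) 0 = 0$)
$l{\left(X,b \right)} = \frac{2}{-3 + \sqrt{X^{2} + b^{2}}}$
$w{\left(Y,U \right)} = U Y$
$w{\left(l{\left(2,W \right)},-4 \right)} 74 = - 4 \frac{2}{-3 + \sqrt{2^{2} + 0^{2}}} \cdot 74 = - 4 \frac{2}{-3 + \sqrt{4 + 0}} \cdot 74 = - 4 \frac{2}{-3 + \sqrt{4}} \cdot 74 = - 4 \frac{2}{-3 + 2} \cdot 74 = - 4 \frac{2}{-1} \cdot 74 = - 4 \cdot 2 \left(-1\right) 74 = \left(-4\right) \left(-2\right) 74 = 8 \cdot 74 = 592$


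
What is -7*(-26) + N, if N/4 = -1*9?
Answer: 146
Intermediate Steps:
N = -36 (N = 4*(-1*9) = 4*(-9) = -36)
-7*(-26) + N = -7*(-26) - 36 = 182 - 36 = 146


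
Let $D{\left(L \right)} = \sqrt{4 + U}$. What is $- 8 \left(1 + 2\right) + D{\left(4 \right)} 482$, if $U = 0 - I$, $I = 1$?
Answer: $-24 + 482 \sqrt{3} \approx 810.85$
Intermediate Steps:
$U = -1$ ($U = 0 - 1 = -1$)
$D{\left(L \right)} = \sqrt{3}$ ($D{\left(L \right)} = \sqrt{4 - 1} = \sqrt{3}$)
$- 8 \left(1 + 2\right) + D{\left(4 \right)} 482 = - 8 \left(1 + 2\right) + \sqrt{3} \cdot 482 = \left(-8\right) 3 + 482 \sqrt{3} = -24 + 482 \sqrt{3}$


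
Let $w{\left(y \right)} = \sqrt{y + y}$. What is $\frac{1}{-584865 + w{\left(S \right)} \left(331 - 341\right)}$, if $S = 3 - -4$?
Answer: $- \frac{116973}{68413413365} + \frac{2 \sqrt{14}}{68413413365} \approx -1.7097 \cdot 10^{-6}$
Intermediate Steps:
$S = 7$ ($S = 3 + 4 = 7$)
$w{\left(y \right)} = \sqrt{2} \sqrt{y}$ ($w{\left(y \right)} = \sqrt{2 y} = \sqrt{2} \sqrt{y}$)
$\frac{1}{-584865 + w{\left(S \right)} \left(331 - 341\right)} = \frac{1}{-584865 + \sqrt{2} \sqrt{7} \left(331 - 341\right)} = \frac{1}{-584865 + \sqrt{14} \left(-10\right)} = \frac{1}{-584865 - 10 \sqrt{14}}$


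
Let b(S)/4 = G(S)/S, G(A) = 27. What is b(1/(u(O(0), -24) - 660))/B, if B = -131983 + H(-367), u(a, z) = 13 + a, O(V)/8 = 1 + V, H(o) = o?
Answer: 34506/66175 ≈ 0.52144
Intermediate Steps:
O(V) = 8 + 8*V (O(V) = 8*(1 + V) = 8 + 8*V)
b(S) = 108/S (b(S) = 4*(27/S) = 108/S)
B = -132350 (B = -131983 - 367 = -132350)
b(1/(u(O(0), -24) - 660))/B = (108/(1/((13 + (8 + 8*0)) - 660)))/(-132350) = (108/(1/((13 + (8 + 0)) - 660)))*(-1/132350) = (108/(1/((13 + 8) - 660)))*(-1/132350) = (108/(1/(21 - 660)))*(-1/132350) = (108/(1/(-639)))*(-1/132350) = (108/(-1/639))*(-1/132350) = (108*(-639))*(-1/132350) = -69012*(-1/132350) = 34506/66175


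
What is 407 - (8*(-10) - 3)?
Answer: 490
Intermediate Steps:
407 - (8*(-10) - 3) = 407 - (-80 - 3) = 407 - 1*(-83) = 407 + 83 = 490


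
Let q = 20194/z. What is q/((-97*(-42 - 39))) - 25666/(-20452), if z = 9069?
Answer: 914623625633/728654990058 ≈ 1.2552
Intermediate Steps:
q = 20194/9069 ≈ 2.2267
q/((-97*(-42 - 39))) - 25666/(-20452) = 20194/(9069*((-97*(-42 - 39)))) - 25666/(-20452) = 20194/(9069*((-97*(-81)))) - 25666*(-1/20452) = (20194/9069)/7857 + 12833/10226 = (20194/9069)*(1/7857) + 12833/10226 = 20194/71255133 + 12833/10226 = 914623625633/728654990058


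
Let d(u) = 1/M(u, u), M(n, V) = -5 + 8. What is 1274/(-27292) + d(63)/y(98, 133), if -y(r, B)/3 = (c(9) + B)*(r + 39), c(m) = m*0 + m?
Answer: -27885857/597305889 ≈ -0.046686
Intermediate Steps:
M(n, V) = 3
c(m) = m (c(m) = 0 + m = m)
y(r, B) = -3*(9 + B)*(39 + r) (y(r, B) = -3*(9 + B)*(r + 39) = -3*(9 + B)*(39 + r))
d(u) = 1/3
1274/(-27292) + d(63)/y(98, 133) = 1274/(-27292) + 1/(3*(-1053 - 117*133 - 27*98 - 3*133*98)) = 1274*(-1/27292) + 1/(3*(-1053 - 15561 - 2646 - 39102)) = -637/13646 + (1/3)/(-58362) = -637/13646 + (1/3)*(-1/58362) = -637/13646 - 1/175086 = -27885857/597305889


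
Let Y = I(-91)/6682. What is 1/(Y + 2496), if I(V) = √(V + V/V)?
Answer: 18574035584/46360792817679 - 3341*I*√10/46360792817679 ≈ 0.00040064 - 2.2789e-10*I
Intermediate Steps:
I(V) = √(1 + V) (I(V) = √(V + 1) = √(1 + V))
Y = 3*I*√10/6682 (Y = √(1 - 91)/6682 = √(-90)*(1/6682) = (3*I*√10)*(1/6682) = 3*I*√10/6682 ≈ 0.0014198*I)
1/(Y + 2496) = 1/(3*I*√10/6682 + 2496) = 1/(2496 + 3*I*√10/6682)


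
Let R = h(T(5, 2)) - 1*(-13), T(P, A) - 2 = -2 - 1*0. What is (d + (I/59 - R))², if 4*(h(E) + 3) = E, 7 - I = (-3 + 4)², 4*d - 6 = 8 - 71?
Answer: 32478601/55696 ≈ 583.14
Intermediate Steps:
d = -57/4 (d = 3/2 + (8 - 71)/4 = 3/2 + (¼)*(-63) = 3/2 - 63/4 = -57/4 ≈ -14.250)
T(P, A) = 0 (T(P, A) = 2 + (-2 - 1*0) = 2 + (-2 + 0) = 2 - 2 = 0)
I = 6 (I = 7 - (-3 + 4)² = 7 - 1*1² = 7 - 1*1 = 7 - 1 = 6)
h(E) = -3 + E/4
R = 10 (R = (-3 + (¼)*0) - 1*(-13) = (-3 + 0) + 13 = -3 + 13 = 10)
(d + (I/59 - R))² = (-57/4 + (6/59 - 1*10))² = (-57/4 + (6*(1/59) - 10))² = (-57/4 + (6/59 - 10))² = (-57/4 - 584/59)² = (-5699/236)² = 32478601/55696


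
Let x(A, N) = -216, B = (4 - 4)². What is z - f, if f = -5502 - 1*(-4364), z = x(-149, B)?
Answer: 922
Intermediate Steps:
B = 0 (B = 0² = 0)
z = -216
f = -1138 (f = -5502 + 4364 = -1138)
z - f = -216 - 1*(-1138) = -216 + 1138 = 922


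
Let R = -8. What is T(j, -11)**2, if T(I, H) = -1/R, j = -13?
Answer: 1/64 ≈ 0.015625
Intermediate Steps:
T(I, H) = 1/8 (T(I, H) = -1/(-8) = -1*(-1/8) = 1/8)
T(j, -11)**2 = (1/8)**2 = 1/64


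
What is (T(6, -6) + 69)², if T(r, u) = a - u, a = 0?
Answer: 5625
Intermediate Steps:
T(r, u) = -u (T(r, u) = 0 - u = -u)
(T(6, -6) + 69)² = (-1*(-6) + 69)² = (6 + 69)² = 75² = 5625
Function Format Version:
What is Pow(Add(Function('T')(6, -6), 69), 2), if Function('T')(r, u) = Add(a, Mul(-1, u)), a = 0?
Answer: 5625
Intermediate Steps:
Function('T')(r, u) = Mul(-1, u) (Function('T')(r, u) = Add(0, Mul(-1, u)) = Mul(-1, u))
Pow(Add(Function('T')(6, -6), 69), 2) = Pow(Add(Mul(-1, -6), 69), 2) = Pow(Add(6, 69), 2) = Pow(75, 2) = 5625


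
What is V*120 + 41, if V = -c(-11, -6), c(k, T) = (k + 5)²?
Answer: -4279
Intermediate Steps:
c(k, T) = (5 + k)²
V = -36 (V = -(5 - 11)² = -1*(-6)² = -1*36 = -36)
V*120 + 41 = -36*120 + 41 = -4320 + 41 = -4279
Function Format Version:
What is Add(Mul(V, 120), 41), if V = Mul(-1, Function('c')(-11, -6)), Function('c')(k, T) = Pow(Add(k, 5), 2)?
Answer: -4279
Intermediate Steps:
Function('c')(k, T) = Pow(Add(5, k), 2)
V = -36 (V = Mul(-1, Pow(Add(5, -11), 2)) = Mul(-1, Pow(-6, 2)) = Mul(-1, 36) = -36)
Add(Mul(V, 120), 41) = Add(Mul(-36, 120), 41) = Add(-4320, 41) = -4279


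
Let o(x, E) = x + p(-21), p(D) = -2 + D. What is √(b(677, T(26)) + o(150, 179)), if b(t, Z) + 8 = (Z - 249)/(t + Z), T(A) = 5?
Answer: √13795837/341 ≈ 10.892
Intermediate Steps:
b(t, Z) = -8 + (-249 + Z)/(Z + t) (b(t, Z) = -8 + (Z - 249)/(t + Z) = -8 + (-249 + Z)/(Z + t))
o(x, E) = -23 + x (o(x, E) = x + (-2 - 21) = x - 23 = -23 + x)
√(b(677, T(26)) + o(150, 179)) = √((-249 - 8*677 - 7*5)/(5 + 677) + (-23 + 150)) = √((-249 - 5416 - 35)/682 + 127) = √((1/682)*(-5700) + 127) = √(-2850/341 + 127) = √(40457/341) = √13795837/341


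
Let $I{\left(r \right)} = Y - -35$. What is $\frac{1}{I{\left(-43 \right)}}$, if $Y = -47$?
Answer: $- \frac{1}{12} \approx -0.083333$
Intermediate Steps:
$I{\left(r \right)} = -12$ ($I{\left(r \right)} = -47 - -35 = -47 + 35 = -12$)
$\frac{1}{I{\left(-43 \right)}} = \frac{1}{-12} = - \frac{1}{12}$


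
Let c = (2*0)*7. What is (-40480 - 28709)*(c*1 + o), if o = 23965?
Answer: -1658114385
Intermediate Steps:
c = 0 (c = 0*7 = 0)
(-40480 - 28709)*(c*1 + o) = (-40480 - 28709)*(0*1 + 23965) = -69189*(0 + 23965) = -69189*23965 = -1658114385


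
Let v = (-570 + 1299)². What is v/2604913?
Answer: 531441/2604913 ≈ 0.20401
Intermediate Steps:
v = 531441 (v = 729² = 531441)
v/2604913 = 531441/2604913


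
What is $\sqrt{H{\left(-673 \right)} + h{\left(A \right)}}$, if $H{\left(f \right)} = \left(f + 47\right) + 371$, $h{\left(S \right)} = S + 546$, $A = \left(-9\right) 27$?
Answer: $4 \sqrt{3} \approx 6.9282$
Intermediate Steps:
$A = -243$
$h{\left(S \right)} = 546 + S$
$H{\left(f \right)} = 418 + f$ ($H{\left(f \right)} = \left(47 + f\right) + 371 = 418 + f$)
$\sqrt{H{\left(-673 \right)} + h{\left(A \right)}} = \sqrt{\left(418 - 673\right) + \left(546 - 243\right)} = \sqrt{-255 + 303} = \sqrt{48} = 4 \sqrt{3}$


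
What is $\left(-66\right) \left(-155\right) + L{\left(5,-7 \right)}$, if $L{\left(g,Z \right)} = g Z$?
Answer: $10195$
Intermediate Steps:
$L{\left(g,Z \right)} = Z g$
$\left(-66\right) \left(-155\right) + L{\left(5,-7 \right)} = \left(-66\right) \left(-155\right) - 35 = 10230 - 35 = 10195$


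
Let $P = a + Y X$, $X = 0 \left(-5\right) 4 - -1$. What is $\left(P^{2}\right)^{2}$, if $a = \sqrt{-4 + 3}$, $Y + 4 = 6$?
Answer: $\left(2 + i\right)^{4} \approx -7.0 + 24.0 i$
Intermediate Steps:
$Y = 2$ ($Y = -4 + 6 = 2$)
$X = 1$ ($X = 0 \cdot 4 + 1 = 0 + 1 = 1$)
$a = i$ ($a = \sqrt{-1} = i \approx 1.0 i$)
$P = 2 + i$ ($P = i + 2 \cdot 1 = i + 2 = 2 + i \approx 2.0 + 1.0 i$)
$\left(P^{2}\right)^{2} = \left(\left(2 + i\right)^{2}\right)^{2} = \left(2 + i\right)^{4}$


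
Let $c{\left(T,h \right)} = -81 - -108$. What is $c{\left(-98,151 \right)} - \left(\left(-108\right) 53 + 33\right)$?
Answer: $5718$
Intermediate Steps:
$c{\left(T,h \right)} = 27$ ($c{\left(T,h \right)} = -81 + 108 = 27$)
$c{\left(-98,151 \right)} - \left(\left(-108\right) 53 + 33\right) = 27 - \left(\left(-108\right) 53 + 33\right) = 27 - \left(-5724 + 33\right) = 27 - -5691 = 27 + 5691 = 5718$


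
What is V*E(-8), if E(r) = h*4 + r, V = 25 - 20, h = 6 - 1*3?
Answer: 20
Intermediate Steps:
h = 3 (h = 6 - 3 = 3)
V = 5
E(r) = 12 + r (E(r) = 3*4 + r = 12 + r)
V*E(-8) = 5*(12 - 8) = 5*4 = 20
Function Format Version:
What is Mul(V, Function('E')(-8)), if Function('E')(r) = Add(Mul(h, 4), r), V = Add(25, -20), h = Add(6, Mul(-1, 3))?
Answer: 20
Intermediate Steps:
h = 3 (h = Add(6, -3) = 3)
V = 5
Function('E')(r) = Add(12, r) (Function('E')(r) = Add(Mul(3, 4), r) = Add(12, r))
Mul(V, Function('E')(-8)) = Mul(5, Add(12, -8)) = Mul(5, 4) = 20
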